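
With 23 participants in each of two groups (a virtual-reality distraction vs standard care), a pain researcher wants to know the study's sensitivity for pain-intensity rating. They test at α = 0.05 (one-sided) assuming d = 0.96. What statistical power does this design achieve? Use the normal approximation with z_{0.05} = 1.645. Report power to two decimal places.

For two equal groups, power = Φ(d·√(n/2) − z_{α}).
d·√(n/2) = 0.96 × √(23/2) = 0.96 × 3.391 = 3.256.
z_β = 3.256 − 1.645 = 1.611.
Power = Φ(1.611) = 0.946.

power ≈ 0.95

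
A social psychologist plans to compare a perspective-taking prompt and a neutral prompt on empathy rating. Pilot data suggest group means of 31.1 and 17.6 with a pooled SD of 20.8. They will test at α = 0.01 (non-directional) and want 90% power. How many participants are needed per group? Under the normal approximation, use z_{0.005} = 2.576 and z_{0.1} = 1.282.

n = 71 per group

Cohen's d = |M₁ − M₂| / SD_pooled = |31.1 − 17.6| / 20.8 = 13.5 / 20.8 = 0.649.
For two independent groups with equal n: n = 2·((z_{α/2} + z_β) / d)².
z_{α/2} + z_β = 2.576 + 1.282 = 3.858.
n = 2 × (3.858 / 0.649)² = 2 × 5.945² = 2 × 35.34 = 70.7.
Round up to the next whole participant.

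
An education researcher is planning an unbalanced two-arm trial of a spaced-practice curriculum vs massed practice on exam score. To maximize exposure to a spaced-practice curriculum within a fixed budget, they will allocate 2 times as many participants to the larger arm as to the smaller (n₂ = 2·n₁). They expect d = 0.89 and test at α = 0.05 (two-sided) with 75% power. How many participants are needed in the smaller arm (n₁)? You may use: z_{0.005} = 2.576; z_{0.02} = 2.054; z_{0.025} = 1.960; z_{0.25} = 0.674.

With allocation ratio k = n₂/n₁ = 2, Var(x̄₁−x̄₂) = σ²(1/n₁ + 1/(k·n₁)) = σ²·(k+1)/(k·n₁).
So n₁ = (1 + 1/k)·((z_{α/2} + z_β)/d)² = 1.500 × (2.634/0.89)².
n₁ = 1.500 × 8.76 = 13.1.
Round up: n₁ = 14, giving n₂ = 2 × 14 = 28.

n₁ = 14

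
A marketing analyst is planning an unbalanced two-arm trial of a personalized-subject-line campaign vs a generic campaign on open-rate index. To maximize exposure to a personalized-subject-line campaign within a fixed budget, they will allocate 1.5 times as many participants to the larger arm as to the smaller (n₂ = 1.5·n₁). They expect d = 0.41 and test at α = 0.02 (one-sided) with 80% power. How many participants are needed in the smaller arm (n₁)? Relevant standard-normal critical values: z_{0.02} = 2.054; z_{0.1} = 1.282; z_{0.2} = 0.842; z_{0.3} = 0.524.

With allocation ratio k = n₂/n₁ = 1.5, Var(x̄₁−x̄₂) = σ²(1/n₁ + 1/(k·n₁)) = σ²·(k+1)/(k·n₁).
So n₁ = (1 + 1/k)·((z_{α} + z_β)/d)² = 1.667 × (2.896/0.41)².
n₁ = 1.667 × 49.89 = 83.2.
Round up: n₁ = 84, giving n₂ = 1.5 × 84 = 126.

n₁ = 84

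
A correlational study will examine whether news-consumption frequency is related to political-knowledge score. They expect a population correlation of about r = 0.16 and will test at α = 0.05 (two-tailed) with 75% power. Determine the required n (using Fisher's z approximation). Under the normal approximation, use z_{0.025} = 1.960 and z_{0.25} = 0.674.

n = 270

Fisher's z: C = ½·ln((1+r)/(1−r)) = ½·ln(1.3810) = 0.1614.
n = ((z_{α/2} + z_β)/C)² + 3.
(1.960 + 0.674) / 0.1614 = 2.634 / 0.1614 = 16.320.
n = 16.320² + 3 = 266.33 + 3 = 269.3.
Round up.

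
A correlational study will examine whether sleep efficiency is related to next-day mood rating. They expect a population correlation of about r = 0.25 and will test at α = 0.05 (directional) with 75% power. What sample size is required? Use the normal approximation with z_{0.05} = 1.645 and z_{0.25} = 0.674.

n = 86

Fisher's z: C = ½·ln((1+r)/(1−r)) = ½·ln(1.6667) = 0.2554.
n = ((z_{α} + z_β)/C)² + 3.
(1.645 + 0.674) / 0.2554 = 2.319 / 0.2554 = 9.080.
n = 9.080² + 3 = 82.44 + 3 = 85.4.
Round up.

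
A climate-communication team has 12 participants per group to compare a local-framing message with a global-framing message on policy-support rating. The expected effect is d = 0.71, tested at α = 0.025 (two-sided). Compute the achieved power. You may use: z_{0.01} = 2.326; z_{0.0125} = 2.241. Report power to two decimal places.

power ≈ 0.31

For two equal groups, power = Φ(d·√(n/2) − z_{α/2}).
d·√(n/2) = 0.71 × √(12/2) = 0.71 × 2.449 = 1.739.
z_β = 1.739 − 2.241 = -0.502.
Power = Φ(-0.502) = 0.308.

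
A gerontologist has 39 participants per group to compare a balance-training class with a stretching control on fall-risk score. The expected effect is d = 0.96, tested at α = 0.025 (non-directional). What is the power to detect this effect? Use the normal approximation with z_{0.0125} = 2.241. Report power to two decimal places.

For two equal groups, power = Φ(d·√(n/2) − z_{α/2}).
d·√(n/2) = 0.96 × √(39/2) = 0.96 × 4.416 = 4.239.
z_β = 4.239 − 2.241 = 1.998.
Power = Φ(1.998) = 0.977.

power ≈ 0.98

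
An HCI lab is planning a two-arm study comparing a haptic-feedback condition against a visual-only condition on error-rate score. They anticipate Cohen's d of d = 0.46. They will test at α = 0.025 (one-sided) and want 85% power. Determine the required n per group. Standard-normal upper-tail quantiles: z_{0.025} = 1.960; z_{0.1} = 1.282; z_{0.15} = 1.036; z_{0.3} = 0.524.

For two independent groups with equal n: n = 2·((z_{α} + z_β) / d)².
z_{α} + z_β = 1.960 + 1.036 = 2.996.
n = 2 × (2.996 / 0.46)² = 2 × 6.513² = 2 × 42.42 = 84.8.
Round up to the next whole participant.

n = 85 per group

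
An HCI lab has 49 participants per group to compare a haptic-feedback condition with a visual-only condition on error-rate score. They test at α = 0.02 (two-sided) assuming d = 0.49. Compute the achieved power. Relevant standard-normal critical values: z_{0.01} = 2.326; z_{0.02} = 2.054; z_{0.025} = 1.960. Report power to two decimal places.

For two equal groups, power = Φ(d·√(n/2) − z_{α/2}).
d·√(n/2) = 0.49 × √(49/2) = 0.49 × 4.950 = 2.425.
z_β = 2.425 − 2.326 = 0.099.
Power = Φ(0.099) = 0.540.

power ≈ 0.54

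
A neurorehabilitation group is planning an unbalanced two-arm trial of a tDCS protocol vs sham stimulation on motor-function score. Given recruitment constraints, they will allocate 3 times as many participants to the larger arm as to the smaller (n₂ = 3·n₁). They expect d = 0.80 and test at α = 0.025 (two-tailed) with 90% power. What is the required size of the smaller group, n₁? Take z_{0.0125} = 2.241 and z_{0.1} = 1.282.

With allocation ratio k = n₂/n₁ = 3, Var(x̄₁−x̄₂) = σ²(1/n₁ + 1/(k·n₁)) = σ²·(k+1)/(k·n₁).
So n₁ = (1 + 1/k)·((z_{α/2} + z_β)/d)² = 1.333 × (3.523/0.80)².
n₁ = 1.333 × 19.39 = 25.9.
Round up: n₁ = 26, giving n₂ = 3 × 26 = 78.

n₁ = 26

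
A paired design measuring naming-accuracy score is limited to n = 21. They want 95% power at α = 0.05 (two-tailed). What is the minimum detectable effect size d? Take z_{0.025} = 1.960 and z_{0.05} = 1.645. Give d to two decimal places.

For a single sample (or paired design) of n = 21: d_min = (z_{α/2} + z_β)/√n.
z-sum = 1.960 + 1.645 = 3.605.
d_min = 3.605 / √21 = 3.605 / 4.583 = 0.787.

d_min ≈ 0.79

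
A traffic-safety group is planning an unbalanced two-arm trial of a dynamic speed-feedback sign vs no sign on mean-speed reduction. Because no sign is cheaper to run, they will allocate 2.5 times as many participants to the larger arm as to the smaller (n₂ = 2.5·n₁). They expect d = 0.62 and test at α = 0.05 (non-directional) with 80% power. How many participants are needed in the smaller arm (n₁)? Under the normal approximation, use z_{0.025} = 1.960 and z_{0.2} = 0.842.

With allocation ratio k = n₂/n₁ = 2.5, Var(x̄₁−x̄₂) = σ²(1/n₁ + 1/(k·n₁)) = σ²·(k+1)/(k·n₁).
So n₁ = (1 + 1/k)·((z_{α/2} + z_β)/d)² = 1.400 × (2.802/0.62)².
n₁ = 1.400 × 20.42 = 28.6.
Round up: n₁ = 29, giving n₂ = ⌈2.5 × 29⌉ = ⌈72.5⌉ = 73.

n₁ = 29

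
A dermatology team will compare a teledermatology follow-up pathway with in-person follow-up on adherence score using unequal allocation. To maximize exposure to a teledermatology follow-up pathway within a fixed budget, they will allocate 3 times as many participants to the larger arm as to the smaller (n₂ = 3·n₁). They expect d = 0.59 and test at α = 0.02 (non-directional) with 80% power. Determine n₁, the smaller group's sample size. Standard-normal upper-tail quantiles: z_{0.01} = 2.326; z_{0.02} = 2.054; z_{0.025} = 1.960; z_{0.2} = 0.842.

n₁ = 39

With allocation ratio k = n₂/n₁ = 3, Var(x̄₁−x̄₂) = σ²(1/n₁ + 1/(k·n₁)) = σ²·(k+1)/(k·n₁).
So n₁ = (1 + 1/k)·((z_{α/2} + z_β)/d)² = 1.333 × (3.168/0.59)².
n₁ = 1.333 × 28.83 = 38.4.
Round up: n₁ = 39, giving n₂ = 3 × 39 = 117.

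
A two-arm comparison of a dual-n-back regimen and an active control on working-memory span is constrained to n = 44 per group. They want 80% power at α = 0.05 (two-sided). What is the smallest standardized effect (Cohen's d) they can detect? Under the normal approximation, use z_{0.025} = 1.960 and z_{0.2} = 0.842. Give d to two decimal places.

For two independent groups of n = 44 each: d_min = (z_{α/2} + z_β)·√(2/n).
z-sum = 1.960 + 0.842 = 2.802.
d_min = 2.802 × √(2/44) = 2.802 × 0.2132 = 0.597.

d_min ≈ 0.60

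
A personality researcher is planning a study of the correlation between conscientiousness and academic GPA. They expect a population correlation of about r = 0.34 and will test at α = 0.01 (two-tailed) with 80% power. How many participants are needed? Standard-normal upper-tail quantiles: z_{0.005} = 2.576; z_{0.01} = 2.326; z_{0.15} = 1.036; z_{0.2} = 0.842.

n = 97

Fisher's z: C = ½·ln((1+r)/(1−r)) = ½·ln(2.0303) = 0.3541.
n = ((z_{α/2} + z_β)/C)² + 3.
(2.576 + 0.842) / 0.3541 = 3.418 / 0.3541 = 9.653.
n = 9.653² + 3 = 93.17 + 3 = 96.2.
Round up.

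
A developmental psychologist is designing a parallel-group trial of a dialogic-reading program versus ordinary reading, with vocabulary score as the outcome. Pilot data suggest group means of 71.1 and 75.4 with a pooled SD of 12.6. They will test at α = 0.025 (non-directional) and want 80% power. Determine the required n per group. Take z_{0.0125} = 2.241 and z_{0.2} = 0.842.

Cohen's d = |M₁ − M₂| / SD_pooled = |71.1 − 75.4| / 12.6 = 4.3 / 12.6 = 0.341.
For two independent groups with equal n: n = 2·((z_{α/2} + z_β) / d)².
z_{α/2} + z_β = 2.241 + 0.842 = 3.083.
n = 2 × (3.083 / 0.341)² = 2 × 9.041² = 2 × 81.74 = 163.5.
Round up to the next whole participant.

n = 164 per group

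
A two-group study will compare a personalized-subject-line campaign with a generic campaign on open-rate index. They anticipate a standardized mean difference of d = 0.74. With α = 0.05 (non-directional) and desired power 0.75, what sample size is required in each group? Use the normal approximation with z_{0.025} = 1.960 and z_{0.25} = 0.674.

For two independent groups with equal n: n = 2·((z_{α/2} + z_β) / d)².
z_{α/2} + z_β = 1.960 + 0.674 = 2.634.
n = 2 × (2.634 / 0.74)² = 2 × 3.559² = 2 × 12.67 = 25.3.
Round up to the next whole participant.

n = 26 per group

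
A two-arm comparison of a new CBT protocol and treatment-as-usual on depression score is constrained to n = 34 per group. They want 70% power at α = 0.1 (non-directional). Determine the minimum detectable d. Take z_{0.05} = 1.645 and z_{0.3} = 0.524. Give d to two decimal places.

For two independent groups of n = 34 each: d_min = (z_{α/2} + z_β)·√(2/n).
z-sum = 1.645 + 0.524 = 2.169.
d_min = 2.169 × √(2/34) = 2.169 × 0.2425 = 0.526.

d_min ≈ 0.53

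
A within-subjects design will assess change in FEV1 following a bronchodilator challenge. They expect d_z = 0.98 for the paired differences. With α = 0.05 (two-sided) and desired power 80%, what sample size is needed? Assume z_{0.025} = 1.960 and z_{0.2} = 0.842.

For a paired (one-sample on differences) test: n = ((z_{α/2} + z_β) / d)².
z_{α/2} + z_β = 1.960 + 0.842 = 2.802.
n = (2.802 / 0.98)² = 2.859² = 8.17.
Round up.

n = 9 pairs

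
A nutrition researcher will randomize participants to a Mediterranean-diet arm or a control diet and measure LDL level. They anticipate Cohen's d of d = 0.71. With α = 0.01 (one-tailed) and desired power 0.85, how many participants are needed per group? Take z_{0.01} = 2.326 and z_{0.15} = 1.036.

For two independent groups with equal n: n = 2·((z_{α} + z_β) / d)².
z_{α} + z_β = 2.326 + 1.036 = 3.362.
n = 2 × (3.362 / 0.71)² = 2 × 4.735² = 2 × 22.42 = 44.8.
Round up to the next whole participant.

n = 45 per group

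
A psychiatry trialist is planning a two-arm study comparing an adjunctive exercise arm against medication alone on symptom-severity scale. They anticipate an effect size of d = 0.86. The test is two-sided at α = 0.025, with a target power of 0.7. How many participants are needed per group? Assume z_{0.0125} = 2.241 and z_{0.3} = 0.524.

For two independent groups with equal n: n = 2·((z_{α/2} + z_β) / d)².
z_{α/2} + z_β = 2.241 + 0.524 = 2.765.
n = 2 × (2.765 / 0.86)² = 2 × 3.215² = 2 × 10.34 = 20.7.
Round up to the next whole participant.

n = 21 per group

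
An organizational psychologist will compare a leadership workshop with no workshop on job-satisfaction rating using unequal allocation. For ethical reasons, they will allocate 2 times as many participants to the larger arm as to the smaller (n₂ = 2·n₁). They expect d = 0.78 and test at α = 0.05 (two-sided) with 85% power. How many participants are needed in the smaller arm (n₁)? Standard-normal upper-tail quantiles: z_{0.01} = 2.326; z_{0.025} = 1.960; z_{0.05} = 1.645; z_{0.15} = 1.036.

n₁ = 23

With allocation ratio k = n₂/n₁ = 2, Var(x̄₁−x̄₂) = σ²(1/n₁ + 1/(k·n₁)) = σ²·(k+1)/(k·n₁).
So n₁ = (1 + 1/k)·((z_{α/2} + z_β)/d)² = 1.500 × (2.996/0.78)².
n₁ = 1.500 × 14.75 = 22.1.
Round up: n₁ = 23, giving n₂ = 2 × 23 = 46.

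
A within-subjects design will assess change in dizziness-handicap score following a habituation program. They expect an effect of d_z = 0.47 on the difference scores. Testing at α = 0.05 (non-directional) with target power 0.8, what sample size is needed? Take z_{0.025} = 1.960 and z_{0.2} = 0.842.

n = 36 pairs

For a paired (one-sample on differences) test: n = ((z_{α/2} + z_β) / d)².
z_{α/2} + z_β = 1.960 + 0.842 = 2.802.
n = (2.802 / 0.47)² = 5.962² = 35.54.
Round up.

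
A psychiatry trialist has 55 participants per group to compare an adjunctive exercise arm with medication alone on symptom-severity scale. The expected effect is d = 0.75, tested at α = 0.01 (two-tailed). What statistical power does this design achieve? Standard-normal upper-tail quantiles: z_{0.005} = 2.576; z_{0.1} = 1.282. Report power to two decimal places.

power ≈ 0.91

For two equal groups, power = Φ(d·√(n/2) − z_{α/2}).
d·√(n/2) = 0.75 × √(55/2) = 0.75 × 5.244 = 3.933.
z_β = 3.933 − 2.576 = 1.357.
Power = Φ(1.357) = 0.913.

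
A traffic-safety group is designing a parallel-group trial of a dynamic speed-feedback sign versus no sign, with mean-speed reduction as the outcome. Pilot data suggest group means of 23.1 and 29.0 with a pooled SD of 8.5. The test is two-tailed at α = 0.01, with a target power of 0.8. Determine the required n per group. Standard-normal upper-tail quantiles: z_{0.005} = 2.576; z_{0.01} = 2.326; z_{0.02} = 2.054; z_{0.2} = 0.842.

n = 49 per group

Cohen's d = |M₁ − M₂| / SD_pooled = |23.1 − 29.0| / 8.5 = 5.9 / 8.5 = 0.694.
For two independent groups with equal n: n = 2·((z_{α/2} + z_β) / d)².
z_{α/2} + z_β = 2.576 + 0.842 = 3.418.
n = 2 × (3.418 / 0.694)² = 2 × 4.925² = 2 × 24.26 = 48.5.
Round up to the next whole participant.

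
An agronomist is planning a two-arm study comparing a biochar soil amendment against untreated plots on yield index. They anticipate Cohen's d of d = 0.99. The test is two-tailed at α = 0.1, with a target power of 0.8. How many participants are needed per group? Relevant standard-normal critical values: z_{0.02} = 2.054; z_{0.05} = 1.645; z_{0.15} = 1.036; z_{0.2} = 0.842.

n = 13 per group

For two independent groups with equal n: n = 2·((z_{α/2} + z_β) / d)².
z_{α/2} + z_β = 1.645 + 0.842 = 2.487.
n = 2 × (2.487 / 0.99)² = 2 × 2.512² = 2 × 6.31 = 12.6.
Round up to the next whole participant.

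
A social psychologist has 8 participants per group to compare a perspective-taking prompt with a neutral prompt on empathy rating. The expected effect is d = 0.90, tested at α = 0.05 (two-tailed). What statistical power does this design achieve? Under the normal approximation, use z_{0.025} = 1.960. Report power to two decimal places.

For two equal groups, power = Φ(d·√(n/2) − z_{α/2}).
d·√(n/2) = 0.90 × √(8/2) = 0.90 × 2.000 = 1.800.
z_β = 1.800 − 1.960 = -0.160.
Power = Φ(-0.160) = 0.436.

power ≈ 0.44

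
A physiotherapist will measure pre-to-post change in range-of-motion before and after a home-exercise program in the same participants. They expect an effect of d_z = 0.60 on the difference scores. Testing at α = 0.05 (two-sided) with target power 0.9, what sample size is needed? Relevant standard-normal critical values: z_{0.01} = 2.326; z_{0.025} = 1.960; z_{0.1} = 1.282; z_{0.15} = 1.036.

For a paired (one-sample on differences) test: n = ((z_{α/2} + z_β) / d)².
z_{α/2} + z_β = 1.960 + 1.282 = 3.242.
n = (3.242 / 0.60)² = 5.403² = 29.20.
Round up.

n = 30 pairs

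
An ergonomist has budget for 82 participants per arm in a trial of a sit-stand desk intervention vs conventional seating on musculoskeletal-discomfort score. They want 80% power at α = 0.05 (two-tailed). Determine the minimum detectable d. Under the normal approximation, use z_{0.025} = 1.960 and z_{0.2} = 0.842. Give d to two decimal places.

For two independent groups of n = 82 each: d_min = (z_{α/2} + z_β)·√(2/n).
z-sum = 1.960 + 0.842 = 2.802.
d_min = 2.802 × √(2/82) = 2.802 × 0.1562 = 0.438.

d_min ≈ 0.44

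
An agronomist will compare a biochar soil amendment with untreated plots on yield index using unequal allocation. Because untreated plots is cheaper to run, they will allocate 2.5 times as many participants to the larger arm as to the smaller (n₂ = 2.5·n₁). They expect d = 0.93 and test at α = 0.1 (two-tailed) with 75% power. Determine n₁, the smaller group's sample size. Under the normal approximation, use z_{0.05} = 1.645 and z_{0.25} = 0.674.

n₁ = 9

With allocation ratio k = n₂/n₁ = 2.5, Var(x̄₁−x̄₂) = σ²(1/n₁ + 1/(k·n₁)) = σ²·(k+1)/(k·n₁).
So n₁ = (1 + 1/k)·((z_{α/2} + z_β)/d)² = 1.400 × (2.319/0.93)².
n₁ = 1.400 × 6.22 = 8.7.
Round up: n₁ = 9, giving n₂ = ⌈2.5 × 9⌉ = ⌈22.5⌉ = 23.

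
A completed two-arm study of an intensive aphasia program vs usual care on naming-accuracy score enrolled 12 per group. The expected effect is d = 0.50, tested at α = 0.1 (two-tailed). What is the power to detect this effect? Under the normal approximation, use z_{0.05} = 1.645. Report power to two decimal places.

power ≈ 0.34

For two equal groups, power = Φ(d·√(n/2) − z_{α/2}).
d·√(n/2) = 0.50 × √(12/2) = 0.50 × 2.449 = 1.225.
z_β = 1.225 − 1.645 = -0.420.
Power = Φ(-0.420) = 0.337.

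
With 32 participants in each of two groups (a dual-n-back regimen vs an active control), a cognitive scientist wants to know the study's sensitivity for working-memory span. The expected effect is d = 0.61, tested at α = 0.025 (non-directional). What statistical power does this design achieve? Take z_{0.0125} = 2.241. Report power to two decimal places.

For two equal groups, power = Φ(d·√(n/2) − z_{α/2}).
d·√(n/2) = 0.61 × √(32/2) = 0.61 × 4.000 = 2.440.
z_β = 2.440 − 2.241 = 0.199.
Power = Φ(0.199) = 0.579.

power ≈ 0.58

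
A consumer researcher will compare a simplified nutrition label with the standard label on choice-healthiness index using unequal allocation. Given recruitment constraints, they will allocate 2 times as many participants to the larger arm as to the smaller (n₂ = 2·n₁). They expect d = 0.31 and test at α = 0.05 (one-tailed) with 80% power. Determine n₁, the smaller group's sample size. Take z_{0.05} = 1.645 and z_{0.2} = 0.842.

With allocation ratio k = n₂/n₁ = 2, Var(x̄₁−x̄₂) = σ²(1/n₁ + 1/(k·n₁)) = σ²·(k+1)/(k·n₁).
So n₁ = (1 + 1/k)·((z_{α} + z_β)/d)² = 1.500 × (2.487/0.31)².
n₁ = 1.500 × 64.36 = 96.5.
Round up: n₁ = 97, giving n₂ = 2 × 97 = 194.

n₁ = 97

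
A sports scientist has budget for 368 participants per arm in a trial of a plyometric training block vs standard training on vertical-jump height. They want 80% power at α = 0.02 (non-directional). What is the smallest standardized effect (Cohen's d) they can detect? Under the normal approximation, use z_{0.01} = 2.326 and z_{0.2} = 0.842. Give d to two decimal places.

For two independent groups of n = 368 each: d_min = (z_{α/2} + z_β)·√(2/n).
z-sum = 2.326 + 0.842 = 3.168.
d_min = 3.168 × √(2/368) = 3.168 × 0.0737 = 0.234.

d_min ≈ 0.23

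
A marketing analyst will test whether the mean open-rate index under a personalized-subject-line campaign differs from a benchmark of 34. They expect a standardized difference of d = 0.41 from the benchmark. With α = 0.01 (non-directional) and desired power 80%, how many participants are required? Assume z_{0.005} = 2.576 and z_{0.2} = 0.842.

n = 70

For a one-sample test: n = ((z_{α/2} + z_β) / d)².
z_{α/2} + z_β = 2.576 + 0.842 = 3.418.
n = (3.418 / 0.41)² = 8.337² = 69.50.
Round up.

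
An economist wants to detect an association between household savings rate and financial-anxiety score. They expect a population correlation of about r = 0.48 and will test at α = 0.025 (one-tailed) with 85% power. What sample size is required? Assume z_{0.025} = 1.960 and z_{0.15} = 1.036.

Fisher's z: C = ½·ln((1+r)/(1−r)) = ½·ln(2.8462) = 0.5230.
n = ((z_{α} + z_β)/C)² + 3.
(1.960 + 1.036) / 0.5230 = 2.996 / 0.5230 = 5.728.
n = 5.728² + 3 = 32.82 + 3 = 35.8.
Round up.

n = 36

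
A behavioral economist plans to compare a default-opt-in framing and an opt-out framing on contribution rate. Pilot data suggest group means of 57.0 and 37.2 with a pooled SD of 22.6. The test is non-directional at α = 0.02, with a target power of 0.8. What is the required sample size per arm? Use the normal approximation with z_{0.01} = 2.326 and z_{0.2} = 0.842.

Cohen's d = |M₁ − M₂| / SD_pooled = |57.0 − 37.2| / 22.6 = 19.8 / 22.6 = 0.876.
For two independent groups with equal n: n = 2·((z_{α/2} + z_β) / d)².
z_{α/2} + z_β = 2.326 + 0.842 = 3.168.
n = 2 × (3.168 / 0.876)² = 2 × 3.616² = 2 × 13.08 = 26.2.
Round up to the next whole participant.

n = 27 per group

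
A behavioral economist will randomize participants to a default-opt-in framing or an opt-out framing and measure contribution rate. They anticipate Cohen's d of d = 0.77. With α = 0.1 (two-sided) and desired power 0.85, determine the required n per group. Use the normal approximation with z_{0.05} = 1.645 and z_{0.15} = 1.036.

n = 25 per group

For two independent groups with equal n: n = 2·((z_{α/2} + z_β) / d)².
z_{α/2} + z_β = 1.645 + 1.036 = 2.681.
n = 2 × (2.681 / 0.77)² = 2 × 3.482² = 2 × 12.12 = 24.2.
Round up to the next whole participant.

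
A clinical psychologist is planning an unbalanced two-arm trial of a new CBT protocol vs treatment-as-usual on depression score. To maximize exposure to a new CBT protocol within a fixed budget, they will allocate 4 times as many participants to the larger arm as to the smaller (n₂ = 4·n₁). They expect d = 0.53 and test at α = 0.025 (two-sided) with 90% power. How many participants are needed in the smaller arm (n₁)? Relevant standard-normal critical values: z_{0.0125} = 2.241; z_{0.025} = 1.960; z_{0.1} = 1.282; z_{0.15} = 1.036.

With allocation ratio k = n₂/n₁ = 4, Var(x̄₁−x̄₂) = σ²(1/n₁ + 1/(k·n₁)) = σ²·(k+1)/(k·n₁).
So n₁ = (1 + 1/k)·((z_{α/2} + z_β)/d)² = 1.250 × (3.523/0.53)².
n₁ = 1.250 × 44.18 = 55.2.
Round up: n₁ = 56, giving n₂ = 4 × 56 = 224.

n₁ = 56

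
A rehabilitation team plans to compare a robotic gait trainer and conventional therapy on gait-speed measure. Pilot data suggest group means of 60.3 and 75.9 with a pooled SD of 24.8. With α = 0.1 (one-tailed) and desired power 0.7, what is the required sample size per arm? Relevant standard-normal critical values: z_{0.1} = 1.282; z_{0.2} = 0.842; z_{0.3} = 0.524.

Cohen's d = |M₁ − M₂| / SD_pooled = |60.3 − 75.9| / 24.8 = 15.6 / 24.8 = 0.629.
For two independent groups with equal n: n = 2·((z_{α} + z_β) / d)².
z_{α} + z_β = 1.282 + 0.524 = 1.806.
n = 2 × (1.806 / 0.629)² = 2 × 2.871² = 2 × 8.24 = 16.5.
Round up to the next whole participant.

n = 17 per group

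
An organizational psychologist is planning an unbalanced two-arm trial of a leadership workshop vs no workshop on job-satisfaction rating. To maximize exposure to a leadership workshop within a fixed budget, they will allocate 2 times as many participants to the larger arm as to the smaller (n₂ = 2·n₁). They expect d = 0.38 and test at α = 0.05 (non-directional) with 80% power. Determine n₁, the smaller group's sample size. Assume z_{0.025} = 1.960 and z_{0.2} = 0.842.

With allocation ratio k = n₂/n₁ = 2, Var(x̄₁−x̄₂) = σ²(1/n₁ + 1/(k·n₁)) = σ²·(k+1)/(k·n₁).
So n₁ = (1 + 1/k)·((z_{α/2} + z_β)/d)² = 1.500 × (2.802/0.38)².
n₁ = 1.500 × 54.37 = 81.6.
Round up: n₁ = 82, giving n₂ = 2 × 82 = 164.

n₁ = 82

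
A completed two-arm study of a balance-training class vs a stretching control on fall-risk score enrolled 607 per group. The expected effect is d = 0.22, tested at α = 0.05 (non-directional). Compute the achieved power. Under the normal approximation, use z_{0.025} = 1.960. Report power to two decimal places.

power ≈ 0.97

For two equal groups, power = Φ(d·√(n/2) − z_{α/2}).
d·√(n/2) = 0.22 × √(607/2) = 0.22 × 17.421 = 3.833.
z_β = 3.833 − 1.960 = 1.873.
Power = Φ(1.873) = 0.969.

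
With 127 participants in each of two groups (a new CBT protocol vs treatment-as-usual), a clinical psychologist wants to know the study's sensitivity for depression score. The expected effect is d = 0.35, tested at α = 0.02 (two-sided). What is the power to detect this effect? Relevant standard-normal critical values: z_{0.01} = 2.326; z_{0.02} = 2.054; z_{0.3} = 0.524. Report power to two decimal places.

power ≈ 0.68

For two equal groups, power = Φ(d·√(n/2) − z_{α/2}).
d·√(n/2) = 0.35 × √(127/2) = 0.35 × 7.969 = 2.789.
z_β = 2.789 − 2.326 = 0.463.
Power = Φ(0.463) = 0.678.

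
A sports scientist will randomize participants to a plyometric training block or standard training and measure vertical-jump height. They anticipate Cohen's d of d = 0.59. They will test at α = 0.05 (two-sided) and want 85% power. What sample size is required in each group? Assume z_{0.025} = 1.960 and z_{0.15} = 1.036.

n = 52 per group

For two independent groups with equal n: n = 2·((z_{α/2} + z_β) / d)².
z_{α/2} + z_β = 1.960 + 1.036 = 2.996.
n = 2 × (2.996 / 0.59)² = 2 × 5.078² = 2 × 25.79 = 51.6.
Round up to the next whole participant.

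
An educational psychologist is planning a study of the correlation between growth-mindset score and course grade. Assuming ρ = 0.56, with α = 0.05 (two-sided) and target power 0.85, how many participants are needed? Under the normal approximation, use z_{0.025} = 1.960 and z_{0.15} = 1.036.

Fisher's z: C = ½·ln((1+r)/(1−r)) = ½·ln(3.5455) = 0.6328.
n = ((z_{α/2} + z_β)/C)² + 3.
(1.960 + 1.036) / 0.6328 = 2.996 / 0.6328 = 4.735.
n = 4.735² + 3 = 22.42 + 3 = 25.4.
Round up.

n = 26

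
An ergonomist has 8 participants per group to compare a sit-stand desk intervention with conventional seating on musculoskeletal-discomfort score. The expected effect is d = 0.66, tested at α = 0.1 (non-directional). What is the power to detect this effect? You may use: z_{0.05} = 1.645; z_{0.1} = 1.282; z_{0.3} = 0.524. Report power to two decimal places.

power ≈ 0.37

For two equal groups, power = Φ(d·√(n/2) − z_{α/2}).
d·√(n/2) = 0.66 × √(8/2) = 0.66 × 2.000 = 1.320.
z_β = 1.320 − 1.645 = -0.325.
Power = Φ(-0.325) = 0.373.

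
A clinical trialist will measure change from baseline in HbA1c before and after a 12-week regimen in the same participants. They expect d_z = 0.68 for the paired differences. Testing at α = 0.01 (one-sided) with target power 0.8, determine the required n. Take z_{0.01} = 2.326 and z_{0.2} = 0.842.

n = 22 pairs

For a paired (one-sample on differences) test: n = ((z_{α} + z_β) / d)².
z_{α} + z_β = 2.326 + 0.842 = 3.168.
n = (3.168 / 0.68)² = 4.659² = 21.70.
Round up.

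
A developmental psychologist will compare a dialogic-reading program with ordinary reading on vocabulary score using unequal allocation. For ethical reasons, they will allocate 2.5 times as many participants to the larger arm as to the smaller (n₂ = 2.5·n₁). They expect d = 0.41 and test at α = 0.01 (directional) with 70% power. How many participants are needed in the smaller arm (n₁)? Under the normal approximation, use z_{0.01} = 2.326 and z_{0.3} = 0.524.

n₁ = 68

With allocation ratio k = n₂/n₁ = 2.5, Var(x̄₁−x̄₂) = σ²(1/n₁ + 1/(k·n₁)) = σ²·(k+1)/(k·n₁).
So n₁ = (1 + 1/k)·((z_{α} + z_β)/d)² = 1.400 × (2.850/0.41)².
n₁ = 1.400 × 48.32 = 67.6.
Round up: n₁ = 68, giving n₂ = 2.5 × 68 = 170.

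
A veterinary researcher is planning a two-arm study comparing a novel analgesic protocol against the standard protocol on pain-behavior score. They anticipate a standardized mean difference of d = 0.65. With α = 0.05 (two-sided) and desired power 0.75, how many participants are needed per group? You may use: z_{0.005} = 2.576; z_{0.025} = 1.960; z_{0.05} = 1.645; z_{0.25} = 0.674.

For two independent groups with equal n: n = 2·((z_{α/2} + z_β) / d)².
z_{α/2} + z_β = 1.960 + 0.674 = 2.634.
n = 2 × (2.634 / 0.65)² = 2 × 4.052² = 2 × 16.42 = 32.8.
Round up to the next whole participant.

n = 33 per group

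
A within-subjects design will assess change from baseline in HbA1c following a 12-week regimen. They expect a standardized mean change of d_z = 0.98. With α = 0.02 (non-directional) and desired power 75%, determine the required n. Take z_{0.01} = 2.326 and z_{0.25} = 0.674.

n = 10 pairs

For a paired (one-sample on differences) test: n = ((z_{α/2} + z_β) / d)².
z_{α/2} + z_β = 2.326 + 0.674 = 3.000.
n = (3.000 / 0.98)² = 3.061² = 9.37.
Round up.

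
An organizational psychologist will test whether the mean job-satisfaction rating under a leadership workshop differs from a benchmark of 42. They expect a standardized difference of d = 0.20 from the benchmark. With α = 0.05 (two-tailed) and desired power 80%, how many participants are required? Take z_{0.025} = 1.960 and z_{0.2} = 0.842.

n = 197

For a one-sample test: n = ((z_{α/2} + z_β) / d)².
z_{α/2} + z_β = 1.960 + 0.842 = 2.802.
n = (2.802 / 0.20)² = 14.010² = 196.28.
Round up.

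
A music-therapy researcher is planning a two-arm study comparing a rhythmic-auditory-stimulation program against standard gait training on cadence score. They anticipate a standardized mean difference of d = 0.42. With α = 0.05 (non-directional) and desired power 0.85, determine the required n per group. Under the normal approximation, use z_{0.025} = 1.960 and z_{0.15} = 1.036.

For two independent groups with equal n: n = 2·((z_{α/2} + z_β) / d)².
z_{α/2} + z_β = 1.960 + 1.036 = 2.996.
n = 2 × (2.996 / 0.42)² = 2 × 7.133² = 2 × 50.88 = 101.8.
Round up to the next whole participant.

n = 102 per group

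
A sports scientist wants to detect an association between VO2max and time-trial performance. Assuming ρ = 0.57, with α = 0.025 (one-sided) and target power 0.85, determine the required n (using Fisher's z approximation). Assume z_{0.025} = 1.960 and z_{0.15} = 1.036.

Fisher's z: C = ½·ln((1+r)/(1−r)) = ½·ln(3.6512) = 0.6475.
n = ((z_{α} + z_β)/C)² + 3.
(1.960 + 1.036) / 0.6475 = 2.996 / 0.6475 = 4.627.
n = 4.627² + 3 = 21.41 + 3 = 24.4.
Round up.

n = 25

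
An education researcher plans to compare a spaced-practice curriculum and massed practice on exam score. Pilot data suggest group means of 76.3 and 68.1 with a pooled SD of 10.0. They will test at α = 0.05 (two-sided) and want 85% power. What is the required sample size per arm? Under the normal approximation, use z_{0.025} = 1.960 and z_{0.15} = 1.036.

Cohen's d = |M₁ − M₂| / SD_pooled = |76.3 − 68.1| / 10.0 = 8.2 / 10.0 = 0.820.
For two independent groups with equal n: n = 2·((z_{α/2} + z_β) / d)².
z_{α/2} + z_β = 1.960 + 1.036 = 2.996.
n = 2 × (2.996 / 0.820)² = 2 × 3.654² = 2 × 13.35 = 26.7.
Round up to the next whole participant.

n = 27 per group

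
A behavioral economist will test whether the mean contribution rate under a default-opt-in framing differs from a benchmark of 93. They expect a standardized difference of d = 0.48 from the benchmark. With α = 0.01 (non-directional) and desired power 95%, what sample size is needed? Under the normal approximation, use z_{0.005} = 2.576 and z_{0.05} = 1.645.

n = 78

For a one-sample test: n = ((z_{α/2} + z_β) / d)².
z_{α/2} + z_β = 2.576 + 1.645 = 4.221.
n = (4.221 / 0.48)² = 8.794² = 77.33.
Round up.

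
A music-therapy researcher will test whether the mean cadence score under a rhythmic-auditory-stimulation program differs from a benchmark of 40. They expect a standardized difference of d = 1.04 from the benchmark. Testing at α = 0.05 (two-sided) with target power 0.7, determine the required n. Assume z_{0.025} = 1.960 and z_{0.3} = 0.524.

For a one-sample test: n = ((z_{α/2} + z_β) / d)².
z_{α/2} + z_β = 1.960 + 0.524 = 2.484.
n = (2.484 / 1.04)² = 2.388² = 5.70.
Round up.

n = 6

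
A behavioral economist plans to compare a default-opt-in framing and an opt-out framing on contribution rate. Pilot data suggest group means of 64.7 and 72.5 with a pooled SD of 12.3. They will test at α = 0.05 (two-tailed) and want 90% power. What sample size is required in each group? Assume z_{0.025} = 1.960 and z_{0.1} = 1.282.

n = 53 per group

Cohen's d = |M₁ − M₂| / SD_pooled = |64.7 − 72.5| / 12.3 = 7.8 / 12.3 = 0.634.
For two independent groups with equal n: n = 2·((z_{α/2} + z_β) / d)².
z_{α/2} + z_β = 1.960 + 1.282 = 3.242.
n = 2 × (3.242 / 0.634)² = 2 × 5.114² = 2 × 26.15 = 52.3.
Round up to the next whole participant.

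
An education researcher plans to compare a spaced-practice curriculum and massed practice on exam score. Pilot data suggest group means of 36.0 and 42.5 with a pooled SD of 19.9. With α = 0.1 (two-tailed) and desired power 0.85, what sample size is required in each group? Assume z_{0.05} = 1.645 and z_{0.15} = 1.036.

n = 135 per group

Cohen's d = |M₁ − M₂| / SD_pooled = |36.0 − 42.5| / 19.9 = 6.5 / 19.9 = 0.327.
For two independent groups with equal n: n = 2·((z_{α/2} + z_β) / d)².
z_{α/2} + z_β = 1.645 + 1.036 = 2.681.
n = 2 × (2.681 / 0.327)² = 2 × 8.199² = 2 × 67.22 = 134.4.
Round up to the next whole participant.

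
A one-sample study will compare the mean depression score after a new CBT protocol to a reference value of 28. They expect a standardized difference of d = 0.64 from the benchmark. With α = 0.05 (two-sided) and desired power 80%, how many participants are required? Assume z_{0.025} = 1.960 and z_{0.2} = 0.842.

n = 20

For a one-sample test: n = ((z_{α/2} + z_β) / d)².
z_{α/2} + z_β = 1.960 + 0.842 = 2.802.
n = (2.802 / 0.64)² = 4.378² = 19.17.
Round up.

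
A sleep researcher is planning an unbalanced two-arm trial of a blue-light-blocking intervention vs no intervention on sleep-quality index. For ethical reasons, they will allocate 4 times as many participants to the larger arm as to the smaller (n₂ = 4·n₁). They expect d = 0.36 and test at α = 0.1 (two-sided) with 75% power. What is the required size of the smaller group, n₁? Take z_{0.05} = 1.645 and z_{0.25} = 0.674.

n₁ = 52

With allocation ratio k = n₂/n₁ = 4, Var(x̄₁−x̄₂) = σ²(1/n₁ + 1/(k·n₁)) = σ²·(k+1)/(k·n₁).
So n₁ = (1 + 1/k)·((z_{α/2} + z_β)/d)² = 1.250 × (2.319/0.36)².
n₁ = 1.250 × 41.50 = 51.9.
Round up: n₁ = 52, giving n₂ = 4 × 52 = 208.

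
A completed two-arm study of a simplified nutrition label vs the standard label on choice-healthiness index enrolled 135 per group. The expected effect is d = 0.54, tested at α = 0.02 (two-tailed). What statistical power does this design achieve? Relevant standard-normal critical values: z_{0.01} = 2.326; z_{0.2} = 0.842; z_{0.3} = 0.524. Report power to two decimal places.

For two equal groups, power = Φ(d·√(n/2) − z_{α/2}).
d·√(n/2) = 0.54 × √(135/2) = 0.54 × 8.216 = 4.437.
z_β = 4.437 − 2.326 = 2.111.
Power = Φ(2.111) = 0.983.

power ≈ 0.98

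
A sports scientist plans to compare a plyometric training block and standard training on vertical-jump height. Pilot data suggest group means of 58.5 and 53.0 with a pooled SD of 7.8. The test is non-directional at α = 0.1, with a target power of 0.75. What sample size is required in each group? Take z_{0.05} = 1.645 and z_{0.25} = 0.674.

n = 22 per group

Cohen's d = |M₁ − M₂| / SD_pooled = |58.5 − 53.0| / 7.8 = 5.5 / 7.8 = 0.705.
For two independent groups with equal n: n = 2·((z_{α/2} + z_β) / d)².
z_{α/2} + z_β = 1.645 + 0.674 = 2.319.
n = 2 × (2.319 / 0.705)² = 2 × 3.289² = 2 × 10.82 = 21.6.
Round up to the next whole participant.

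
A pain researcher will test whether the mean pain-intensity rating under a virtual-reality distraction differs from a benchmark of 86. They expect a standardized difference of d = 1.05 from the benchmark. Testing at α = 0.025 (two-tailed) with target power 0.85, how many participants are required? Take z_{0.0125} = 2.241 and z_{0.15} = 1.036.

n = 10

For a one-sample test: n = ((z_{α/2} + z_β) / d)².
z_{α/2} + z_β = 2.241 + 1.036 = 3.277.
n = (3.277 / 1.05)² = 3.121² = 9.74.
Round up.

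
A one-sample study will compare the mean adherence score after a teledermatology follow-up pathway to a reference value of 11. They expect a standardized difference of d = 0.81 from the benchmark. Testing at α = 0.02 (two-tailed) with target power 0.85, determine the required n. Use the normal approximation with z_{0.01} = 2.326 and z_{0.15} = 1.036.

n = 18

For a one-sample test: n = ((z_{α/2} + z_β) / d)².
z_{α/2} + z_β = 2.326 + 1.036 = 3.362.
n = (3.362 / 0.81)² = 4.151² = 17.23.
Round up.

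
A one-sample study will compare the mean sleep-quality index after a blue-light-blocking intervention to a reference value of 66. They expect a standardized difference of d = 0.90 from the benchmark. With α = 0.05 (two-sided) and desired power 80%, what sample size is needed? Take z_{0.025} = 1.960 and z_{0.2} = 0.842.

For a one-sample test: n = ((z_{α/2} + z_β) / d)².
z_{α/2} + z_β = 1.960 + 0.842 = 2.802.
n = (2.802 / 0.90)² = 3.113² = 9.69.
Round up.

n = 10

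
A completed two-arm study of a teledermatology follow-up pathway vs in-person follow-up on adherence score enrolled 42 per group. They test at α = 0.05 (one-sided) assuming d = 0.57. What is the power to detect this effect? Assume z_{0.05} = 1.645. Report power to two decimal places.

For two equal groups, power = Φ(d·√(n/2) − z_{α}).
d·√(n/2) = 0.57 × √(42/2) = 0.57 × 4.583 = 2.612.
z_β = 2.612 − 1.645 = 0.967.
Power = Φ(0.967) = 0.833.

power ≈ 0.83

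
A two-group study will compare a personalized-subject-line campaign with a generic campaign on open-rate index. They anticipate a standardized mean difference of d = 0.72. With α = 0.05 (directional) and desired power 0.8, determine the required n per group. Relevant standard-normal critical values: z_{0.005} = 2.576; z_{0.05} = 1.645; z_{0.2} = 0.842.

For two independent groups with equal n: n = 2·((z_{α} + z_β) / d)².
z_{α} + z_β = 1.645 + 0.842 = 2.487.
n = 2 × (2.487 / 0.72)² = 2 × 3.454² = 2 × 11.93 = 23.9.
Round up to the next whole participant.

n = 24 per group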